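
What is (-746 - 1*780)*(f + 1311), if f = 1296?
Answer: -3978282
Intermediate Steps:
(-746 - 1*780)*(f + 1311) = (-746 - 1*780)*(1296 + 1311) = (-746 - 780)*2607 = -1526*2607 = -3978282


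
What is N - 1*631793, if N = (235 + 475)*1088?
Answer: 140687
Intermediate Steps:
N = 772480 (N = 710*1088 = 772480)
N - 1*631793 = 772480 - 1*631793 = 772480 - 631793 = 140687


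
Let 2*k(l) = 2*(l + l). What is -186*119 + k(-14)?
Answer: -22162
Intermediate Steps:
k(l) = 2*l (k(l) = (2*(l + l))/2 = (2*(2*l))/2 = (4*l)/2 = 2*l)
-186*119 + k(-14) = -186*119 + 2*(-14) = -22134 - 28 = -22162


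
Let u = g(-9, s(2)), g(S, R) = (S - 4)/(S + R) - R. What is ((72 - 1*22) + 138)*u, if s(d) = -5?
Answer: 7802/7 ≈ 1114.6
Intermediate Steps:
g(S, R) = -R + (-4 + S)/(R + S) (g(S, R) = (-4 + S)/(R + S) - R = -R + (-4 + S)/(R + S))
u = 83/14 (u = (-4 - 9 - 1*(-5)² - 1*(-5)*(-9))/(-5 - 9) = (-4 - 9 - 1*25 - 45)/(-14) = -(-4 - 9 - 25 - 45)/14 = -1/14*(-83) = 83/14 ≈ 5.9286)
((72 - 1*22) + 138)*u = ((72 - 1*22) + 138)*(83/14) = ((72 - 22) + 138)*(83/14) = (50 + 138)*(83/14) = 188*(83/14) = 7802/7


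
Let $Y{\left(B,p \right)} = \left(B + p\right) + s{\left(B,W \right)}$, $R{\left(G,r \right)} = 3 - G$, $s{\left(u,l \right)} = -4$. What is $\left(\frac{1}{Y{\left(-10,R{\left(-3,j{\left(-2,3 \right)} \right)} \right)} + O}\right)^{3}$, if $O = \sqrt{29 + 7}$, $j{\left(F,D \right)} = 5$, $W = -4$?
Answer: $- \frac{1}{8} \approx -0.125$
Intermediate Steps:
$Y{\left(B,p \right)} = -4 + B + p$ ($Y{\left(B,p \right)} = \left(B + p\right) - 4 = -4 + B + p$)
$O = 6$ ($O = \sqrt{36} = 6$)
$\left(\frac{1}{Y{\left(-10,R{\left(-3,j{\left(-2,3 \right)} \right)} \right)} + O}\right)^{3} = \left(\frac{1}{\left(-4 - 10 + \left(3 - -3\right)\right) + 6}\right)^{3} = \left(\frac{1}{\left(-4 - 10 + \left(3 + 3\right)\right) + 6}\right)^{3} = \left(\frac{1}{\left(-4 - 10 + 6\right) + 6}\right)^{3} = \left(\frac{1}{-8 + 6}\right)^{3} = \left(\frac{1}{-2}\right)^{3} = \left(- \frac{1}{2}\right)^{3} = - \frac{1}{8}$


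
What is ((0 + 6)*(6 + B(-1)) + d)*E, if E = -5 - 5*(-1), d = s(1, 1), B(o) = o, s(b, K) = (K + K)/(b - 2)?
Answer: 0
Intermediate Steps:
s(b, K) = 2*K/(-2 + b) (s(b, K) = (2*K)/(-2 + b) = 2*K/(-2 + b))
d = -2 (d = 2*1/(-2 + 1) = 2*1/(-1) = 2*1*(-1) = -2)
E = 0 (E = -5 + 5 = 0)
((0 + 6)*(6 + B(-1)) + d)*E = ((0 + 6)*(6 - 1) - 2)*0 = (6*5 - 2)*0 = (30 - 2)*0 = 28*0 = 0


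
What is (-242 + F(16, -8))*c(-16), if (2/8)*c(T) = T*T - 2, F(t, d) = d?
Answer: -254000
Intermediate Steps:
c(T) = -8 + 4*T² (c(T) = 4*(T*T - 2) = 4*(T² - 2) = 4*(-2 + T²) = -8 + 4*T²)
(-242 + F(16, -8))*c(-16) = (-242 - 8)*(-8 + 4*(-16)²) = -250*(-8 + 4*256) = -250*(-8 + 1024) = -250*1016 = -254000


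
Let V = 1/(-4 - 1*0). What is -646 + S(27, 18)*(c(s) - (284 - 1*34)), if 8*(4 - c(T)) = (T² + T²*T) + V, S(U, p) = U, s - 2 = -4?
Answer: -232757/32 ≈ -7273.7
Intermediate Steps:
s = -2 (s = 2 - 4 = -2)
V = -¼ (V = 1/(-4 + 0) = 1/(-4) = -¼ ≈ -0.25000)
c(T) = 129/32 - T²/8 - T³/8 (c(T) = 4 - ((T² + T²*T) - ¼)/8 = 4 - ((T² + T³) - ¼)/8 = 4 - (-¼ + T² + T³)/8 = 4 + (1/32 - T²/8 - T³/8) = 129/32 - T²/8 - T³/8)
-646 + S(27, 18)*(c(s) - (284 - 1*34)) = -646 + 27*((129/32 - ⅛*(-2)² - ⅛*(-2)³) - (284 - 1*34)) = -646 + 27*((129/32 - ⅛*4 - ⅛*(-8)) - (284 - 34)) = -646 + 27*((129/32 - ½ + 1) - 1*250) = -646 + 27*(145/32 - 250) = -646 + 27*(-7855/32) = -646 - 212085/32 = -232757/32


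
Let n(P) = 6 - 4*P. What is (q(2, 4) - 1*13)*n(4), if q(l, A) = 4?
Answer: 90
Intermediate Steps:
(q(2, 4) - 1*13)*n(4) = (4 - 1*13)*(6 - 4*4) = (4 - 13)*(6 - 16) = -9*(-10) = 90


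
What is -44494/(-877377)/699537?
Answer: 44494/613757674449 ≈ 7.2494e-8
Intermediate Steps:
-44494/(-877377)/699537 = -44494*(-1/877377)*(1/699537) = (44494/877377)*(1/699537) = 44494/613757674449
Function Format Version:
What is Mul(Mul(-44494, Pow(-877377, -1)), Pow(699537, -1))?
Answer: Rational(44494, 613757674449) ≈ 7.2494e-8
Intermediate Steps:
Mul(Mul(-44494, Pow(-877377, -1)), Pow(699537, -1)) = Mul(Mul(-44494, Rational(-1, 877377)), Rational(1, 699537)) = Mul(Rational(44494, 877377), Rational(1, 699537)) = Rational(44494, 613757674449)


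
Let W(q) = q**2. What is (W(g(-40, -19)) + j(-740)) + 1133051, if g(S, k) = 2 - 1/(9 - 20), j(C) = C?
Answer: 137010160/121 ≈ 1.1323e+6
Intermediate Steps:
g(S, k) = 23/11 (g(S, k) = 2 - 1/(-11) = 2 - 1*(-1/11) = 2 + 1/11 = 23/11)
(W(g(-40, -19)) + j(-740)) + 1133051 = ((23/11)**2 - 740) + 1133051 = (529/121 - 740) + 1133051 = -89011/121 + 1133051 = 137010160/121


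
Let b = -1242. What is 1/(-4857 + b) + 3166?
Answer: 19309433/6099 ≈ 3166.0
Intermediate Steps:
1/(-4857 + b) + 3166 = 1/(-4857 - 1242) + 3166 = 1/(-6099) + 3166 = -1/6099 + 3166 = 19309433/6099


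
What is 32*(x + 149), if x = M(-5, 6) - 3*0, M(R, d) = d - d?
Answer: 4768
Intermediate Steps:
M(R, d) = 0
x = 0 (x = 0 - 3*0 = 0 + 0 = 0)
32*(x + 149) = 32*(0 + 149) = 32*149 = 4768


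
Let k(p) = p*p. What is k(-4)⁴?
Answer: 65536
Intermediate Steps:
k(p) = p²
k(-4)⁴ = ((-4)²)⁴ = 16⁴ = 65536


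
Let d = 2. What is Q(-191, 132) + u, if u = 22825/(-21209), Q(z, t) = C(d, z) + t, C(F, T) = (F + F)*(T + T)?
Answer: -29630589/21209 ≈ -1397.1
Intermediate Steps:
C(F, T) = 4*F*T (C(F, T) = (2*F)*(2*T) = 4*F*T)
Q(z, t) = t + 8*z (Q(z, t) = 4*2*z + t = 8*z + t = t + 8*z)
u = -22825/21209 (u = 22825*(-1/21209) = -22825/21209 ≈ -1.0762)
Q(-191, 132) + u = (132 + 8*(-191)) - 22825/21209 = (132 - 1528) - 22825/21209 = -1396 - 22825/21209 = -29630589/21209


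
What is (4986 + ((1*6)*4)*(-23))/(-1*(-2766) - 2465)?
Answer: 4434/301 ≈ 14.731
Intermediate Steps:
(4986 + ((1*6)*4)*(-23))/(-1*(-2766) - 2465) = (4986 + (6*4)*(-23))/(2766 - 2465) = (4986 + 24*(-23))/301 = (4986 - 552)*(1/301) = 4434*(1/301) = 4434/301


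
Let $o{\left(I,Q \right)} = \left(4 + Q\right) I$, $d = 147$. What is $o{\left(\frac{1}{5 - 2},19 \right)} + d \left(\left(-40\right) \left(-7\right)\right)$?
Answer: $\frac{123503}{3} \approx 41168.0$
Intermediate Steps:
$o{\left(I,Q \right)} = I \left(4 + Q\right)$
$o{\left(\frac{1}{5 - 2},19 \right)} + d \left(\left(-40\right) \left(-7\right)\right) = \frac{4 + 19}{5 - 2} + 147 \left(\left(-40\right) \left(-7\right)\right) = \frac{1}{3} \cdot 23 + 147 \cdot 280 = \frac{1}{3} \cdot 23 + 41160 = \frac{23}{3} + 41160 = \frac{123503}{3}$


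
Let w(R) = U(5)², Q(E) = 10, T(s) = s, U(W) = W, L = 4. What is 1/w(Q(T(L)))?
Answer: 1/25 ≈ 0.040000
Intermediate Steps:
w(R) = 25 (w(R) = 5² = 25)
1/w(Q(T(L))) = 1/25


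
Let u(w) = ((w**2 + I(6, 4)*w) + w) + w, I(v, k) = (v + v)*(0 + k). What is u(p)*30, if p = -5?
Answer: -6750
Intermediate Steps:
I(v, k) = 2*k*v (I(v, k) = (2*v)*k = 2*k*v)
u(w) = w**2 + 50*w (u(w) = ((w**2 + (2*4*6)*w) + w) + w = ((w**2 + 48*w) + w) + w = (w**2 + 49*w) + w = w**2 + 50*w)
u(p)*30 = -5*(50 - 5)*30 = -5*45*30 = -225*30 = -6750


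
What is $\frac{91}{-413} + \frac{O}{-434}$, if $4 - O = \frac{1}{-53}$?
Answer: $- \frac{311593}{1357118} \approx -0.2296$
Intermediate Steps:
$O = \frac{213}{53}$ ($O = 4 - \frac{1}{-53} = 4 - - \frac{1}{53} = 4 + \frac{1}{53} = \frac{213}{53} \approx 4.0189$)
$\frac{91}{-413} + \frac{O}{-434} = \frac{91}{-413} + \frac{213}{53 \left(-434\right)} = 91 \left(- \frac{1}{413}\right) + \frac{213}{53} \left(- \frac{1}{434}\right) = - \frac{13}{59} - \frac{213}{23002} = - \frac{311593}{1357118}$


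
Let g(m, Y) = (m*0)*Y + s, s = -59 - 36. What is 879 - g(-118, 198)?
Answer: 974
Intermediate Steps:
s = -95
g(m, Y) = -95 (g(m, Y) = (m*0)*Y - 95 = 0*Y - 95 = 0 - 95 = -95)
879 - g(-118, 198) = 879 - 1*(-95) = 879 + 95 = 974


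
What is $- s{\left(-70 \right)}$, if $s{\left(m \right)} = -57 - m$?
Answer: $-13$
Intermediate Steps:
$- s{\left(-70 \right)} = - (-57 - -70) = - (-57 + 70) = \left(-1\right) 13 = -13$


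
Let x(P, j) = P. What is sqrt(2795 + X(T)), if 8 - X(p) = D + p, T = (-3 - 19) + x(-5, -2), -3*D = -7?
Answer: sqrt(25449)/3 ≈ 53.176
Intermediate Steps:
D = 7/3 (D = -1/3*(-7) = 7/3 ≈ 2.3333)
T = -27 (T = (-3 - 19) - 5 = -22 - 5 = -27)
X(p) = 17/3 - p (X(p) = 8 - (7/3 + p) = 8 + (-7/3 - p) = 17/3 - p)
sqrt(2795 + X(T)) = sqrt(2795 + (17/3 - 1*(-27))) = sqrt(2795 + (17/3 + 27)) = sqrt(2795 + 98/3) = sqrt(8483/3) = sqrt(25449)/3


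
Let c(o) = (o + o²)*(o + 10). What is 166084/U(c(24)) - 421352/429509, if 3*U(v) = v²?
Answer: -14594653716811/14895372120000 ≈ -0.97981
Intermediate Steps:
c(o) = (10 + o)*(o + o²) (c(o) = (o + o²)*(10 + o) = (10 + o)*(o + o²))
U(v) = v²/3
166084/U(c(24)) - 421352/429509 = 166084/(((24*(10 + 24² + 11*24))²/3)) - 421352/429509 = 166084/(((24*(10 + 576 + 264))²/3)) - 421352*1/429509 = 166084/(((24*850)²/3)) - 421352/429509 = 166084/(((⅓)*20400²)) - 421352/429509 = 166084/(((⅓)*416160000)) - 421352/429509 = 166084/138720000 - 421352/429509 = 166084*(1/138720000) - 421352/429509 = 41521/34680000 - 421352/429509 = -14594653716811/14895372120000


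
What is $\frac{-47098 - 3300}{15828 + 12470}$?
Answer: $- \frac{25199}{14149} \approx -1.781$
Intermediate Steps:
$\frac{-47098 - 3300}{15828 + 12470} = - \frac{50398}{28298} = \left(-50398\right) \frac{1}{28298} = - \frac{25199}{14149}$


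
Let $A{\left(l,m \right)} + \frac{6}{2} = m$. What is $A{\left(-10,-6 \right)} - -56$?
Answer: $47$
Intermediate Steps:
$A{\left(l,m \right)} = -3 + m$
$A{\left(-10,-6 \right)} - -56 = \left(-3 - 6\right) - -56 = -9 + 56 = 47$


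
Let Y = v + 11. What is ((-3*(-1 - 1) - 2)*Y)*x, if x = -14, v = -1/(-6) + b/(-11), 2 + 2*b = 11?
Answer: -19880/33 ≈ -602.42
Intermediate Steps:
b = 9/2 (b = -1 + (½)*11 = -1 + 11/2 = 9/2 ≈ 4.5000)
v = -8/33 (v = -1/(-6) + (9/2)/(-11) = -1*(-⅙) + (9/2)*(-1/11) = ⅙ - 9/22 = -8/33 ≈ -0.24242)
Y = 355/33 (Y = -8/33 + 11 = 355/33 ≈ 10.758)
((-3*(-1 - 1) - 2)*Y)*x = ((-3*(-1 - 1) - 2)*(355/33))*(-14) = ((-3*(-2) - 2)*(355/33))*(-14) = ((6 - 2)*(355/33))*(-14) = (4*(355/33))*(-14) = (1420/33)*(-14) = -19880/33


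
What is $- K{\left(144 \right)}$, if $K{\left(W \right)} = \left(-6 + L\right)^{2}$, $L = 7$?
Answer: $-1$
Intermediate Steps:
$K{\left(W \right)} = 1$ ($K{\left(W \right)} = \left(-6 + 7\right)^{2} = 1^{2} = 1$)
$- K{\left(144 \right)} = \left(-1\right) 1 = -1$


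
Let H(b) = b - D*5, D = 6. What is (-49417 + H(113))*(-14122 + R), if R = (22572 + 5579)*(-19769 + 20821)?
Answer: -1460322413820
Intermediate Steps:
H(b) = -30 + b (H(b) = b - 6*5 = b - 1*30 = b - 30 = -30 + b)
R = 29614852 (R = 28151*1052 = 29614852)
(-49417 + H(113))*(-14122 + R) = (-49417 + (-30 + 113))*(-14122 + 29614852) = (-49417 + 83)*29600730 = -49334*29600730 = -1460322413820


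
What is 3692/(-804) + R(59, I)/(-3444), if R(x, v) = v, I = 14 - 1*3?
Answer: -353447/76916 ≈ -4.5952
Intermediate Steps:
I = 11 (I = 14 - 3 = 11)
3692/(-804) + R(59, I)/(-3444) = 3692/(-804) + 11/(-3444) = 3692*(-1/804) + 11*(-1/3444) = -923/201 - 11/3444 = -353447/76916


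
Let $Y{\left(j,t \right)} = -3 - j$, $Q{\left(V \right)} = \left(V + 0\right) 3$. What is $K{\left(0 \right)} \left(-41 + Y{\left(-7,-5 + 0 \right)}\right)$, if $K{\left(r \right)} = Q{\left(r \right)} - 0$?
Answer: $0$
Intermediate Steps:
$Q{\left(V \right)} = 3 V$ ($Q{\left(V \right)} = V 3 = 3 V$)
$K{\left(r \right)} = 3 r$ ($K{\left(r \right)} = 3 r - 0 = 3 r + 0 = 3 r$)
$K{\left(0 \right)} \left(-41 + Y{\left(-7,-5 + 0 \right)}\right) = 3 \cdot 0 \left(-41 - -4\right) = 0 \left(-41 + \left(-3 + 7\right)\right) = 0 \left(-41 + 4\right) = 0 \left(-37\right) = 0$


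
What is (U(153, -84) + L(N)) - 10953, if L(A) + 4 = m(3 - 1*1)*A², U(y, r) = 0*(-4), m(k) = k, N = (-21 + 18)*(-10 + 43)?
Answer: 8645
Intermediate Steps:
N = -99 (N = -3*33 = -99)
U(y, r) = 0
L(A) = -4 + 2*A² (L(A) = -4 + (3 - 1*1)*A² = -4 + (3 - 1)*A² = -4 + 2*A²)
(U(153, -84) + L(N)) - 10953 = (0 + (-4 + 2*(-99)²)) - 10953 = (0 + (-4 + 2*9801)) - 10953 = (0 + (-4 + 19602)) - 10953 = (0 + 19598) - 10953 = 19598 - 10953 = 8645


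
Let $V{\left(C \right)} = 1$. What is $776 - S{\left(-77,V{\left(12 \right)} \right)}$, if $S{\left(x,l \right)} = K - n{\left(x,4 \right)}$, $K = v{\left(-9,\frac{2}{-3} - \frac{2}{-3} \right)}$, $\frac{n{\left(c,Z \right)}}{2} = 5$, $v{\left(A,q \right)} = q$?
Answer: $786$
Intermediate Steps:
$n{\left(c,Z \right)} = 10$ ($n{\left(c,Z \right)} = 2 \cdot 5 = 10$)
$K = 0$ ($K = \frac{2}{-3} - \frac{2}{-3} = 2 \left(- \frac{1}{3}\right) - - \frac{2}{3} = - \frac{2}{3} + \frac{2}{3} = 0$)
$S{\left(x,l \right)} = -10$ ($S{\left(x,l \right)} = 0 - 10 = -10$)
$776 - S{\left(-77,V{\left(12 \right)} \right)} = 776 - -10 = 776 + 10 = 786$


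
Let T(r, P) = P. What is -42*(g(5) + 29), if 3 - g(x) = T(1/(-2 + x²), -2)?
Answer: -1428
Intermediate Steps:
g(x) = 5 (g(x) = 3 - 1*(-2) = 3 + 2 = 5)
-42*(g(5) + 29) = -42*(5 + 29) = -42*34 = -1*1428 = -1428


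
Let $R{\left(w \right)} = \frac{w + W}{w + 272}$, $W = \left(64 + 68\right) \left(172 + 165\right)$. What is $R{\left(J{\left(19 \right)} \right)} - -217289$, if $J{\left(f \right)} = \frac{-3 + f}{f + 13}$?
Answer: $\frac{118511474}{545} \approx 2.1745 \cdot 10^{5}$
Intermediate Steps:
$J{\left(f \right)} = \frac{-3 + f}{13 + f}$
$W = 44484$ ($W = 132 \cdot 337 = 44484$)
$R{\left(w \right)} = \frac{44484 + w}{272 + w}$ ($R{\left(w \right)} = \frac{w + 44484}{w + 272} = \frac{44484 + w}{272 + w}$)
$R{\left(J{\left(19 \right)} \right)} - -217289 = \frac{44484 + \frac{-3 + 19}{13 + 19}}{272 + \frac{-3 + 19}{13 + 19}} - -217289 = \frac{44484 + \frac{1}{32} \cdot 16}{272 + \frac{1}{32} \cdot 16} + 217289 = \frac{44484 + \frac{1}{2}}{272 + \frac{1}{2}} + 217289 = \frac{1}{\frac{545}{2}} \cdot \frac{88969}{2} + 217289 = \frac{2}{545} \cdot \frac{88969}{2} + 217289 = \frac{88969}{545} + 217289 = \frac{118511474}{545}$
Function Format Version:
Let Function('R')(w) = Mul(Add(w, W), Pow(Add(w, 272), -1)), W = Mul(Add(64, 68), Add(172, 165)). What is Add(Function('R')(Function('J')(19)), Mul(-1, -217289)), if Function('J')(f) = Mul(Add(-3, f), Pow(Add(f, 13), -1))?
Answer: Rational(118511474, 545) ≈ 2.1745e+5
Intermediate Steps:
Function('J')(f) = Mul(Pow(Add(13, f), -1), Add(-3, f)) (Function('J')(f) = Mul(Add(-3, f), Pow(Add(13, f), -1)) = Mul(Pow(Add(13, f), -1), Add(-3, f)))
W = 44484 (W = Mul(132, 337) = 44484)
Function('R')(w) = Mul(Pow(Add(272, w), -1), Add(44484, w)) (Function('R')(w) = Mul(Add(w, 44484), Pow(Add(w, 272), -1)) = Mul(Add(44484, w), Pow(Add(272, w), -1)) = Mul(Pow(Add(272, w), -1), Add(44484, w)))
Add(Function('R')(Function('J')(19)), Mul(-1, -217289)) = Add(Mul(Pow(Add(272, Mul(Pow(Add(13, 19), -1), Add(-3, 19))), -1), Add(44484, Mul(Pow(Add(13, 19), -1), Add(-3, 19)))), Mul(-1, -217289)) = Add(Mul(Pow(Add(272, Mul(Pow(32, -1), 16)), -1), Add(44484, Mul(Pow(32, -1), 16))), 217289) = Add(Mul(Pow(Add(272, Mul(Rational(1, 32), 16)), -1), Add(44484, Mul(Rational(1, 32), 16))), 217289) = Add(Mul(Pow(Add(272, Rational(1, 2)), -1), Add(44484, Rational(1, 2))), 217289) = Add(Mul(Pow(Rational(545, 2), -1), Rational(88969, 2)), 217289) = Add(Mul(Rational(2, 545), Rational(88969, 2)), 217289) = Add(Rational(88969, 545), 217289) = Rational(118511474, 545)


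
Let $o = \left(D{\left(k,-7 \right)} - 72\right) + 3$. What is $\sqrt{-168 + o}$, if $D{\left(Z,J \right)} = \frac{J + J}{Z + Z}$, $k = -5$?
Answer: $\frac{i \sqrt{5890}}{5} \approx 15.349 i$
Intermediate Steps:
$D{\left(Z,J \right)} = \frac{J}{Z}$ ($D{\left(Z,J \right)} = \frac{2 J}{2 Z} = 2 J \frac{1}{2 Z} = \frac{J}{Z}$)
$o = - \frac{338}{5}$ ($o = \left(- \frac{7}{-5} - 72\right) + 3 = \left(\left(-7\right) \left(- \frac{1}{5}\right) - 72\right) + 3 = \left(\frac{7}{5} - 72\right) + 3 = - \frac{353}{5} + 3 = - \frac{338}{5} \approx -67.6$)
$\sqrt{-168 + o} = \sqrt{-168 - \frac{338}{5}} = \sqrt{- \frac{1178}{5}} = \frac{i \sqrt{5890}}{5}$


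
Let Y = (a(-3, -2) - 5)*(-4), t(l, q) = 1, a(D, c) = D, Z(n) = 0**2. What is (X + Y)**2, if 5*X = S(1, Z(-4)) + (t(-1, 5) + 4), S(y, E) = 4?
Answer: 28561/25 ≈ 1142.4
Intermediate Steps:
Z(n) = 0
Y = 32 (Y = (-3 - 5)*(-4) = -8*(-4) = 32)
X = 9/5 (X = (4 + (1 + 4))/5 = (4 + 5)/5 = (1/5)*9 = 9/5 ≈ 1.8000)
(X + Y)**2 = (9/5 + 32)**2 = (169/5)**2 = 28561/25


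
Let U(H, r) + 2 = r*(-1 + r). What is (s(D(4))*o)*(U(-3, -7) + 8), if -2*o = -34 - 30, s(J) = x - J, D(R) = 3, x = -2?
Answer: -9920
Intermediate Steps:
U(H, r) = -2 + r*(-1 + r)
s(J) = -2 - J
o = 32 (o = -(-34 - 30)/2 = -½*(-64) = 32)
(s(D(4))*o)*(U(-3, -7) + 8) = ((-2 - 1*3)*32)*((-2 + (-7)² - 1*(-7)) + 8) = ((-2 - 3)*32)*((-2 + 49 + 7) + 8) = (-5*32)*(54 + 8) = -160*62 = -9920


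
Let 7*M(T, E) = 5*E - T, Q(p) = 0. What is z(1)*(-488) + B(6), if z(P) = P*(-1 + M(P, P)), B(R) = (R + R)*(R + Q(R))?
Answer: 1968/7 ≈ 281.14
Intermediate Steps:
M(T, E) = -T/7 + 5*E/7 (M(T, E) = (5*E - T)/7 = (-T + 5*E)/7 = -T/7 + 5*E/7)
B(R) = 2*R² (B(R) = (R + R)*(R + 0) = (2*R)*R = 2*R²)
z(P) = P*(-1 + 4*P/7) (z(P) = P*(-1 + (-P/7 + 5*P/7)) = P*(-1 + 4*P/7))
z(1)*(-488) + B(6) = ((⅐)*1*(-7 + 4*1))*(-488) + 2*6² = ((⅐)*1*(-7 + 4))*(-488) + 2*36 = ((⅐)*1*(-3))*(-488) + 72 = -3/7*(-488) + 72 = 1464/7 + 72 = 1968/7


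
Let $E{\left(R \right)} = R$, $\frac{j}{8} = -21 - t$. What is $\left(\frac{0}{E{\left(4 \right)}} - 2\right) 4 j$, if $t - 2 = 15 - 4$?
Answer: $2176$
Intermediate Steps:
$t = 13$ ($t = 2 + \left(15 - 4\right) = 2 + 11 = 13$)
$j = -272$ ($j = 8 \left(-21 - 13\right) = 8 \left(-34\right) = -272$)
$\left(\frac{0}{E{\left(4 \right)}} - 2\right) 4 j = \left(\frac{0}{4} - 2\right) 4 \left(-272\right) = \left(0 \cdot \frac{1}{4} - 2\right) 4 \left(-272\right) = \left(0 - 2\right) 4 \left(-272\right) = \left(-2\right) 4 \left(-272\right) = \left(-8\right) \left(-272\right) = 2176$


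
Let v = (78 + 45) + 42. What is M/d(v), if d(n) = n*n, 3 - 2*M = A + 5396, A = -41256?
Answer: 35863/54450 ≈ 0.65864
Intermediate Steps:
M = 35863/2 (M = 3/2 - (-41256 + 5396)/2 = 3/2 - 1/2*(-35860) = 3/2 + 17930 = 35863/2 ≈ 17932.)
v = 165 (v = 123 + 42 = 165)
d(n) = n**2
M/d(v) = 35863/(2*(165**2)) = (35863/2)/27225 = (35863/2)*(1/27225) = 35863/54450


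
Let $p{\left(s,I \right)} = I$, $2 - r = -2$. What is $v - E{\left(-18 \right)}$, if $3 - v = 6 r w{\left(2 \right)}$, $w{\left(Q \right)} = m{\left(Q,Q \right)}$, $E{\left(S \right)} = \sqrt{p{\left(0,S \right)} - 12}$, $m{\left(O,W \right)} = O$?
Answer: $-45 - i \sqrt{30} \approx -45.0 - 5.4772 i$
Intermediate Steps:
$r = 4$ ($r = 2 - -2 = 2 + 2 = 4$)
$E{\left(S \right)} = \sqrt{-12 + S}$ ($E{\left(S \right)} = \sqrt{S - 12} = \sqrt{-12 + S}$)
$w{\left(Q \right)} = Q$
$v = -45$ ($v = 3 - 6 \cdot 4 \cdot 2 = 3 - 24 \cdot 2 = 3 - 48 = -45$)
$v - E{\left(-18 \right)} = -45 - \sqrt{-12 - 18} = -45 - \sqrt{-30} = -45 - i \sqrt{30}$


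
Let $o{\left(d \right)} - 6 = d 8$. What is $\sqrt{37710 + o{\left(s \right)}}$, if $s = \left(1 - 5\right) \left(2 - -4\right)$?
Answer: $2 \sqrt{9381} \approx 193.71$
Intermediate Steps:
$s = -24$ ($s = - 4 \left(2 + 4\right) = \left(-4\right) 6 = -24$)
$o{\left(d \right)} = 6 + 8 d$ ($o{\left(d \right)} = 6 + d 8 = 6 + 8 d$)
$\sqrt{37710 + o{\left(s \right)}} = \sqrt{37710 + \left(6 + 8 \left(-24\right)\right)} = \sqrt{37710 + \left(6 - 192\right)} = \sqrt{37710 - 186} = \sqrt{37524} = 2 \sqrt{9381}$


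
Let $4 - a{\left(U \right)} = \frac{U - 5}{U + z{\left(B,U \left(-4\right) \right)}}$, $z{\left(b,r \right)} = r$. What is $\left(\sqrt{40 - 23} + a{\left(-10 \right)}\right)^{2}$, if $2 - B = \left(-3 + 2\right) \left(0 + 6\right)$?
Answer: $\frac{149}{4} + 9 \sqrt{17} \approx 74.358$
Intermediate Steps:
$B = 8$ ($B = 2 - \left(-3 + 2\right) \left(0 + 6\right) = 2 - \left(-1\right) 6 = 2 - -6 = 2 + 6 = 8$)
$a{\left(U \right)} = 4 + \frac{-5 + U}{3 U}$ ($a{\left(U \right)} = 4 - \frac{U - 5}{U + U \left(-4\right)} = 4 - \frac{-5 + U}{U - 4 U} = 4 - \frac{-5 + U}{\left(-3\right) U} = 4 - \left(-5 + U\right) \left(- \frac{1}{3 U}\right) = 4 - - \frac{-5 + U}{3 U} = 4 + \frac{-5 + U}{3 U}$)
$\left(\sqrt{40 - 23} + a{\left(-10 \right)}\right)^{2} = \left(\sqrt{40 - 23} + \frac{-5 + 13 \left(-10\right)}{3 \left(-10\right)}\right)^{2} = \left(\sqrt{17} + \frac{1}{3} \left(- \frac{1}{10}\right) \left(-5 - 130\right)\right)^{2} = \left(\sqrt{17} + \frac{1}{3} \left(- \frac{1}{10}\right) \left(-135\right)\right)^{2} = \left(\sqrt{17} + \frac{9}{2}\right)^{2} = \left(\frac{9}{2} + \sqrt{17}\right)^{2}$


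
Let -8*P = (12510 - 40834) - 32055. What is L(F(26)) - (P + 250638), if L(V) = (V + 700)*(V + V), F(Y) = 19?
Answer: -1846907/8 ≈ -2.3086e+5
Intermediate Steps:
P = 60379/8 (P = -((12510 - 40834) - 32055)/8 = -(-28324 - 32055)/8 = -1/8*(-60379) = 60379/8 ≈ 7547.4)
L(V) = 2*V*(700 + V) (L(V) = (700 + V)*(2*V) = 2*V*(700 + V))
L(F(26)) - (P + 250638) = 2*19*(700 + 19) - (60379/8 + 250638) = 2*19*719 - 1*2065483/8 = 27322 - 2065483/8 = -1846907/8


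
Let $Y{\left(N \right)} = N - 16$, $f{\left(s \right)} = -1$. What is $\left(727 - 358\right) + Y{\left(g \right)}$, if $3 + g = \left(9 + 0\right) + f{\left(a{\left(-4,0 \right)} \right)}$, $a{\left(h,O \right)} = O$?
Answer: $358$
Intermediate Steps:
$g = 5$ ($g = -3 + \left(\left(9 + 0\right) - 1\right) = -3 + \left(9 - 1\right) = -3 + 8 = 5$)
$Y{\left(N \right)} = -16 + N$ ($Y{\left(N \right)} = N - 16 = -16 + N$)
$\left(727 - 358\right) + Y{\left(g \right)} = \left(727 - 358\right) + \left(-16 + 5\right) = \left(727 - 358\right) - 11 = 369 - 11 = 358$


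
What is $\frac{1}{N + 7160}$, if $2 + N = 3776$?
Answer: $\frac{1}{10934} \approx 9.1458 \cdot 10^{-5}$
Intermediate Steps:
$N = 3774$ ($N = -2 + 3776 = 3774$)
$\frac{1}{N + 7160} = \frac{1}{3774 + 7160} = \frac{1}{10934}$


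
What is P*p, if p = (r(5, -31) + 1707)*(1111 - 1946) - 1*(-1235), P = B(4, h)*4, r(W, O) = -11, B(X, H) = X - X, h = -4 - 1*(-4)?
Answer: 0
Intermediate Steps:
h = 0 (h = -4 + 4 = 0)
B(X, H) = 0
P = 0 (P = 0*4 = 0)
p = -1414925 (p = (-11 + 1707)*(1111 - 1946) - 1*(-1235) = 1696*(-835) + 1235 = -1416160 + 1235 = -1414925)
P*p = 0*(-1414925) = 0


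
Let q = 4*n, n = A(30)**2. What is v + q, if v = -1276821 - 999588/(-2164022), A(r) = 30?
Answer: -1377638627637/1082011 ≈ -1.2732e+6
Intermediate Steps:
n = 900 (n = 30**2 = 900)
q = 3600 (q = 4*900 = 3600)
v = -1381533867237/1082011 (v = -1276821 - 999588*(-1/2164022) = -1276821 + 499794/1082011 = -1381533867237/1082011 ≈ -1.2768e+6)
v + q = -1381533867237/1082011 + 3600 = -1377638627637/1082011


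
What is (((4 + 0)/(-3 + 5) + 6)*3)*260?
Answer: 6240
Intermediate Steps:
(((4 + 0)/(-3 + 5) + 6)*3)*260 = ((4/2 + 6)*3)*260 = ((4*(1/2) + 6)*3)*260 = ((2 + 6)*3)*260 = (8*3)*260 = 24*260 = 6240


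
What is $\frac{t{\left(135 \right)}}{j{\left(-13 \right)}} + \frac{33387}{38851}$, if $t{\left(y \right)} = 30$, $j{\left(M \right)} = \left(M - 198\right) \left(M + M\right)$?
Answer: $\frac{92163306}{106568293} \approx 0.86483$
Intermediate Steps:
$j{\left(M \right)} = 2 M \left(-198 + M\right)$ ($j{\left(M \right)} = \left(-198 + M\right) 2 M = 2 M \left(-198 + M\right)$)
$\frac{t{\left(135 \right)}}{j{\left(-13 \right)}} + \frac{33387}{38851} = \frac{30}{2 \left(-13\right) \left(-198 - 13\right)} + \frac{33387}{38851} = \frac{30}{2 \left(-13\right) \left(-211\right)} + 33387 \cdot \frac{1}{38851} = \frac{30}{5486} + \frac{33387}{38851} = 30 \cdot \frac{1}{5486} + \frac{33387}{38851} = \frac{15}{2743} + \frac{33387}{38851} = \frac{92163306}{106568293}$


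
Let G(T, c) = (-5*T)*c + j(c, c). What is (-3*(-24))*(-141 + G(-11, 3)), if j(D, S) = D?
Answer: 1944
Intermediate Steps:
G(T, c) = c - 5*T*c (G(T, c) = (-5*T)*c + c = -5*T*c + c = c - 5*T*c)
(-3*(-24))*(-141 + G(-11, 3)) = (-3*(-24))*(-141 + 3*(1 - 5*(-11))) = 72*(-141 + 3*(1 + 55)) = 72*(-141 + 3*56) = 72*(-141 + 168) = 72*27 = 1944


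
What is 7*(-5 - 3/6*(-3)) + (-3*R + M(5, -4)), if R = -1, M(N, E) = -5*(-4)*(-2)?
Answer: -123/2 ≈ -61.500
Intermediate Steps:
M(N, E) = -40 (M(N, E) = 20*(-2) = -40)
7*(-5 - 3/6*(-3)) + (-3*R + M(5, -4)) = 7*(-5 - 3/6*(-3)) + (-3*(-1) - 40) = 7*(-5 - 3*⅙*(-3)) + (3 - 40) = 7*(-5 - ½*(-3)) - 37 = 7*(-5 + 3/2) - 37 = 7*(-7/2) - 37 = -49/2 - 37 = -123/2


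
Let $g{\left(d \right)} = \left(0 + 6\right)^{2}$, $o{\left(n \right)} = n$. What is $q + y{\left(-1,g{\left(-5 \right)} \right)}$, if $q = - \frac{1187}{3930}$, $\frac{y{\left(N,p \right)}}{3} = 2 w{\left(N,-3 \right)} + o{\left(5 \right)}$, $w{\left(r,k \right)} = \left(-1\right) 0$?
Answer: $\frac{57763}{3930} \approx 14.698$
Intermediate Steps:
$w{\left(r,k \right)} = 0$
$g{\left(d \right)} = 36$ ($g{\left(d \right)} = 6^{2} = 36$)
$y{\left(N,p \right)} = 15$ ($y{\left(N,p \right)} = 3 \left(2 \cdot 0 + 5\right) = 3 \left(0 + 5\right) = 3 \cdot 5 = 15$)
$q = - \frac{1187}{3930}$ ($q = \left(-1187\right) \frac{1}{3930} = - \frac{1187}{3930} \approx -0.30204$)
$q + y{\left(-1,g{\left(-5 \right)} \right)} = - \frac{1187}{3930} + 15 = \frac{57763}{3930}$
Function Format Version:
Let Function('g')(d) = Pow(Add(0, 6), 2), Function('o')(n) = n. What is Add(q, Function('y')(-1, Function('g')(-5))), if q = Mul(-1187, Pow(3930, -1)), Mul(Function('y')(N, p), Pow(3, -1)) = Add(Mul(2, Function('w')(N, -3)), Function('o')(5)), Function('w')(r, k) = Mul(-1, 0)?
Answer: Rational(57763, 3930) ≈ 14.698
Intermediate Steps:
Function('w')(r, k) = 0
Function('g')(d) = 36 (Function('g')(d) = Pow(6, 2) = 36)
Function('y')(N, p) = 15 (Function('y')(N, p) = Mul(3, Add(Mul(2, 0), 5)) = Mul(3, Add(0, 5)) = Mul(3, 5) = 15)
q = Rational(-1187, 3930) (q = Mul(-1187, Rational(1, 3930)) = Rational(-1187, 3930) ≈ -0.30204)
Add(q, Function('y')(-1, Function('g')(-5))) = Add(Rational(-1187, 3930), 15) = Rational(57763, 3930)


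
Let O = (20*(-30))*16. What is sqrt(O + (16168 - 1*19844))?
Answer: 2*I*sqrt(3319) ≈ 115.22*I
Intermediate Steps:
O = -9600 (O = -600*16 = -9600)
sqrt(O + (16168 - 1*19844)) = sqrt(-9600 + (16168 - 1*19844)) = sqrt(-9600 + (16168 - 19844)) = sqrt(-9600 - 3676) = sqrt(-13276) = 2*I*sqrt(3319)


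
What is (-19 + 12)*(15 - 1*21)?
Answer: 42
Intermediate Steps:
(-19 + 12)*(15 - 1*21) = -7*(15 - 21) = -7*(-6) = 42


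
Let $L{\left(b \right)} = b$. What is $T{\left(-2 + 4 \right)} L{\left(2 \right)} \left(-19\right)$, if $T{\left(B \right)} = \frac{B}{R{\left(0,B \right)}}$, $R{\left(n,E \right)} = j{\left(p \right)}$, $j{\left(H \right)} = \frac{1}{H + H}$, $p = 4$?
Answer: $-608$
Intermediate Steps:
$j{\left(H \right)} = \frac{1}{2 H}$
$R{\left(n,E \right)} = \frac{1}{8}$ ($R{\left(n,E \right)} = \frac{1}{2 \cdot 4} = \frac{1}{2} \cdot \frac{1}{4} = \frac{1}{8}$)
$T{\left(B \right)} = 8 B$ ($T{\left(B \right)} = B \frac{1}{\frac{1}{8}} = B 8 = 8 B$)
$T{\left(-2 + 4 \right)} L{\left(2 \right)} \left(-19\right) = 8 \left(-2 + 4\right) 2 \left(-19\right) = 8 \cdot 2 \cdot 2 \left(-19\right) = 16 \cdot 2 \left(-19\right) = 32 \left(-19\right) = -608$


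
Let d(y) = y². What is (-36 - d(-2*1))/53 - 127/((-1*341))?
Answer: -6909/18073 ≈ -0.38228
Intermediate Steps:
(-36 - d(-2*1))/53 - 127/((-1*341)) = (-36 - (-2*1)²)/53 - 127/((-1*341)) = (-36 - 1*(-2)²)*(1/53) - 127/(-341) = (-36 - 1*4)*(1/53) - 127*(-1/341) = (-36 - 4)*(1/53) + 127/341 = -40*1/53 + 127/341 = -40/53 + 127/341 = -6909/18073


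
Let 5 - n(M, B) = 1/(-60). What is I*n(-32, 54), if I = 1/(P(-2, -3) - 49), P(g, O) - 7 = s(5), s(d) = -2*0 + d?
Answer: -301/2220 ≈ -0.13559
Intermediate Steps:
n(M, B) = 301/60 (n(M, B) = 5 - 1/(-60) = 5 - 1*(-1/60) = 5 + 1/60 = 301/60)
s(d) = d (s(d) = 0 + d = d)
P(g, O) = 12 (P(g, O) = 7 + 5 = 12)
I = -1/37 (I = 1/(12 - 49) = 1/(-37) = -1/37 ≈ -0.027027)
I*n(-32, 54) = -1/37*301/60 = -301/2220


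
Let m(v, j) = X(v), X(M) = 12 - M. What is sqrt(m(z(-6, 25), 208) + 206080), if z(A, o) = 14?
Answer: sqrt(206078) ≈ 453.96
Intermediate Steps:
m(v, j) = 12 - v
sqrt(m(z(-6, 25), 208) + 206080) = sqrt((12 - 1*14) + 206080) = sqrt((12 - 14) + 206080) = sqrt(-2 + 206080) = sqrt(206078)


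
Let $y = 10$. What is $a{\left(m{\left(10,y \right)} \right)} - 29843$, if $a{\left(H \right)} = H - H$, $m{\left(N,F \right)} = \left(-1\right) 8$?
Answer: $-29843$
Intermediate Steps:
$m{\left(N,F \right)} = -8$
$a{\left(H \right)} = 0$
$a{\left(m{\left(10,y \right)} \right)} - 29843 = 0 - 29843 = -29843$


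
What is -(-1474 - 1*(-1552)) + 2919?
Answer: 2841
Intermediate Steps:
-(-1474 - 1*(-1552)) + 2919 = -(-1474 + 1552) + 2919 = -1*78 + 2919 = -78 + 2919 = 2841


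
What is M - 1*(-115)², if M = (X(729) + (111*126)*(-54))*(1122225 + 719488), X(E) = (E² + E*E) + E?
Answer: 567923499446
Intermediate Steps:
X(E) = E + 2*E² (X(E) = (E² + E²) + E = 2*E² + E = E + 2*E²)
M = 567923512671 (M = (729*(1 + 2*729) + (111*126)*(-54))*(1122225 + 719488) = (729*(1 + 1458) + 13986*(-54))*1841713 = (729*1459 - 755244)*1841713 = (1063611 - 755244)*1841713 = 308367*1841713 = 567923512671)
M - 1*(-115)² = 567923512671 - 1*(-115)² = 567923512671 - 1*13225 = 567923512671 - 13225 = 567923499446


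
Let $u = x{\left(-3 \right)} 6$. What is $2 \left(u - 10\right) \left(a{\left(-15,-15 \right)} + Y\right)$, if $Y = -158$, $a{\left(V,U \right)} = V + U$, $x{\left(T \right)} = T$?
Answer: $10528$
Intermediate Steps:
$a{\left(V,U \right)} = U + V$
$u = -18$ ($u = \left(-3\right) 6 = -18$)
$2 \left(u - 10\right) \left(a{\left(-15,-15 \right)} + Y\right) = 2 \left(-18 - 10\right) \left(\left(-15 - 15\right) - 158\right) = 2 \left(-28\right) \left(-30 - 158\right) = \left(-56\right) \left(-188\right) = 10528$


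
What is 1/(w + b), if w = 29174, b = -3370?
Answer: 1/25804 ≈ 3.8754e-5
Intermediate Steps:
1/(w + b) = 1/(29174 - 3370) = 1/25804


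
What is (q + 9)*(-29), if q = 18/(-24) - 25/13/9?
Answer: -109069/468 ≈ -233.05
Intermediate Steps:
q = -451/468 (q = 18*(-1/24) - 25*1/13*(1/9) = -3/4 - 25/13*1/9 = -3/4 - 25/117 = -451/468 ≈ -0.96368)
(q + 9)*(-29) = (-451/468 + 9)*(-29) = (3761/468)*(-29) = -109069/468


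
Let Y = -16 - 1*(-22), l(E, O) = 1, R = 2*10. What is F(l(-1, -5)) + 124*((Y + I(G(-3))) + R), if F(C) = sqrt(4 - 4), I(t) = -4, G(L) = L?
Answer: 2728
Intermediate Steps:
R = 20
Y = 6 (Y = -16 + 22 = 6)
F(C) = 0 (F(C) = sqrt(0) = 0)
F(l(-1, -5)) + 124*((Y + I(G(-3))) + R) = 0 + 124*((6 - 4) + 20) = 0 + 124*(2 + 20) = 0 + 124*22 = 0 + 2728 = 2728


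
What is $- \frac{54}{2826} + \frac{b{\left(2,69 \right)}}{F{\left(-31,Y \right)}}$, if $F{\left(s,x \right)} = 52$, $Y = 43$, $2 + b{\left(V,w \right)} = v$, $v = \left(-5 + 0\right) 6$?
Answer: $- \frac{1295}{2041} \approx -0.63449$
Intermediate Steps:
$v = -30$ ($v = \left(-5\right) 6 = -30$)
$b{\left(V,w \right)} = -32$ ($b{\left(V,w \right)} = -2 - 30 = -32$)
$- \frac{54}{2826} + \frac{b{\left(2,69 \right)}}{F{\left(-31,Y \right)}} = - \frac{54}{2826} - \frac{32}{52} = \left(-54\right) \frac{1}{2826} - \frac{8}{13} = - \frac{3}{157} - \frac{8}{13} = - \frac{1295}{2041}$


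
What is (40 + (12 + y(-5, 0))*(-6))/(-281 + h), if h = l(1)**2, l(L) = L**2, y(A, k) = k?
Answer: 4/35 ≈ 0.11429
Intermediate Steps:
h = 1 (h = (1**2)**2 = 1**2 = 1)
(40 + (12 + y(-5, 0))*(-6))/(-281 + h) = (40 + (12 + 0)*(-6))/(-281 + 1) = (40 + 12*(-6))/(-280) = (40 - 72)*(-1/280) = -32*(-1/280) = 4/35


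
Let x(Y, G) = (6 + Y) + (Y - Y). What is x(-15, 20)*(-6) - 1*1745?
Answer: -1691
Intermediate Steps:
x(Y, G) = 6 + Y (x(Y, G) = (6 + Y) + 0 = 6 + Y)
x(-15, 20)*(-6) - 1*1745 = (6 - 15)*(-6) - 1*1745 = -9*(-6) - 1745 = 54 - 1745 = -1691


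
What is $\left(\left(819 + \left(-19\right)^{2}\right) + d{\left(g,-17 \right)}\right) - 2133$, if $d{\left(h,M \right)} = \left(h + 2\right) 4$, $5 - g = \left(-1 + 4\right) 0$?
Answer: $-925$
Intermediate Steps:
$g = 5$ ($g = 5 - \left(-1 + 4\right) 0 = 5 - 3 \cdot 0 = 5 - 0 = 5 + 0 = 5$)
$d{\left(h,M \right)} = 8 + 4 h$ ($d{\left(h,M \right)} = \left(2 + h\right) 4 = 8 + 4 h$)
$\left(\left(819 + \left(-19\right)^{2}\right) + d{\left(g,-17 \right)}\right) - 2133 = \left(\left(819 + \left(-19\right)^{2}\right) + \left(8 + 4 \cdot 5\right)\right) - 2133 = \left(\left(819 + 361\right) + \left(8 + 20\right)\right) - 2133 = \left(1180 + 28\right) - 2133 = 1208 - 2133 = -925$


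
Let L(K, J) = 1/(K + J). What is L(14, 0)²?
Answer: 1/196 ≈ 0.0051020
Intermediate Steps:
L(K, J) = 1/(J + K)
L(14, 0)² = (1/(0 + 14))² = (1/14)² = 1/196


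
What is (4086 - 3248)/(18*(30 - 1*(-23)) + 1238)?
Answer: 419/1096 ≈ 0.38230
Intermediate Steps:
(4086 - 3248)/(18*(30 - 1*(-23)) + 1238) = 838/(18*(30 + 23) + 1238) = 838/(18*53 + 1238) = 838/(954 + 1238) = 838/2192 = 838*(1/2192) = 419/1096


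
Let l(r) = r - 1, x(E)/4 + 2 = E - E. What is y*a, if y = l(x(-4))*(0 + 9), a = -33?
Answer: 2673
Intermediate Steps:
x(E) = -8 (x(E) = -8 + 4*(E - E) = -8 + 4*0 = -8 + 0 = -8)
l(r) = -1 + r
y = -81 (y = (-1 - 8)*(0 + 9) = -9*9 = -81)
y*a = -81*(-33) = 2673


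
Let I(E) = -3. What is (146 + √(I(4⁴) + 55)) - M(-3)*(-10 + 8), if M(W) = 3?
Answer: 152 + 2*√13 ≈ 159.21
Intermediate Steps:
(146 + √(I(4⁴) + 55)) - M(-3)*(-10 + 8) = (146 + √(-3 + 55)) - 3*(-10 + 8) = (146 + √52) - 3*(-2) = (146 + 2*√13) - 1*(-6) = (146 + 2*√13) + 6 = 152 + 2*√13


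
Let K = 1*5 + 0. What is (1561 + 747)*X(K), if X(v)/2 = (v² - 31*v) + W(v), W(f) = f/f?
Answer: -595464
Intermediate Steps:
W(f) = 1
K = 5 (K = 5 + 0 = 5)
X(v) = 2 - 62*v + 2*v² (X(v) = 2*((v² - 31*v) + 1) = 2*(1 + v² - 31*v) = 2 - 62*v + 2*v²)
(1561 + 747)*X(K) = (1561 + 747)*(2 - 62*5 + 2*5²) = 2308*(2 - 310 + 2*25) = 2308*(2 - 310 + 50) = 2308*(-258) = -595464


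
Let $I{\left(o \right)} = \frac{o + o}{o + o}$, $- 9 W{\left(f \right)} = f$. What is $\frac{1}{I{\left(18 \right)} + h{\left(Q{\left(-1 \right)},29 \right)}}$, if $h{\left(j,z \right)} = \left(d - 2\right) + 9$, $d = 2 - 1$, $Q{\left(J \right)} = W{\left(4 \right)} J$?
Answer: $\frac{1}{9} \approx 0.11111$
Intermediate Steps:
$W{\left(f \right)} = - \frac{f}{9}$
$I{\left(o \right)} = 1$ ($I{\left(o \right)} = \frac{2 o}{2 o} = 2 o \frac{1}{2 o} = 1$)
$Q{\left(J \right)} = - \frac{4 J}{9}$ ($Q{\left(J \right)} = \left(- \frac{1}{9}\right) 4 J = - \frac{4 J}{9}$)
$d = 1$
$h{\left(j,z \right)} = 8$ ($h{\left(j,z \right)} = \left(1 - 2\right) + 9 = -1 + 9 = 8$)
$\frac{1}{I{\left(18 \right)} + h{\left(Q{\left(-1 \right)},29 \right)}} = \frac{1}{1 + 8} = \frac{1}{9}$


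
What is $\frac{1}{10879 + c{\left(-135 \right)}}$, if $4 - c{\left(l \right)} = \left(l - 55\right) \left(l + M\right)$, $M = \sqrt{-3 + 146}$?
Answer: $- \frac{14767}{212901989} - \frac{190 \sqrt{143}}{212901989} \approx -8.0033 \cdot 10^{-5}$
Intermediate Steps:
$M = \sqrt{143} \approx 11.958$
$c{\left(l \right)} = 4 - \left(-55 + l\right) \left(l + \sqrt{143}\right)$ ($c{\left(l \right)} = 4 - \left(l - 55\right) \left(l + \sqrt{143}\right) = 4 - \left(-55 + l\right) \left(l + \sqrt{143}\right)$)
$\frac{1}{10879 + c{\left(-135 \right)}} = \frac{1}{10879 + \left(4 - \left(-135\right)^{2} + 55 \left(-135\right) + 55 \sqrt{143} - - 135 \sqrt{143}\right)} = \frac{1}{10879 + \left(4 - 18225 - 7425 + 55 \sqrt{143} + 135 \sqrt{143}\right)} = \frac{1}{10879 - \left(25646 - 190 \sqrt{143}\right)} = \frac{1}{-14767 + 190 \sqrt{143}}$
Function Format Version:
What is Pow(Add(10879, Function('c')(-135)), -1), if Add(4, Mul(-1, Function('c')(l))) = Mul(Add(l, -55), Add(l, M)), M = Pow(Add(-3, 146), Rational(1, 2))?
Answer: Add(Rational(-14767, 212901989), Mul(Rational(-190, 212901989), Pow(143, Rational(1, 2)))) ≈ -8.0033e-5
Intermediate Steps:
M = Pow(143, Rational(1, 2)) ≈ 11.958
Function('c')(l) = Add(4, Mul(-1, Add(-55, l), Add(l, Pow(143, Rational(1, 2))))) (Function('c')(l) = Add(4, Mul(-1, Mul(Add(l, -55), Add(l, Pow(143, Rational(1, 2)))))) = Add(4, Mul(-1, Mul(Add(-55, l), Add(l, Pow(143, Rational(1, 2)))))) = Add(4, Mul(-1, Add(-55, l), Add(l, Pow(143, Rational(1, 2))))))
Pow(Add(10879, Function('c')(-135)), -1) = Pow(Add(10879, Add(4, Mul(-1, Pow(-135, 2)), Mul(55, -135), Mul(55, Pow(143, Rational(1, 2))), Mul(-1, -135, Pow(143, Rational(1, 2))))), -1) = Pow(Add(10879, Add(4, Mul(-1, 18225), -7425, Mul(55, Pow(143, Rational(1, 2))), Mul(135, Pow(143, Rational(1, 2))))), -1) = Pow(Add(10879, Add(4, -18225, -7425, Mul(55, Pow(143, Rational(1, 2))), Mul(135, Pow(143, Rational(1, 2))))), -1) = Pow(Add(10879, Add(-25646, Mul(190, Pow(143, Rational(1, 2))))), -1) = Pow(Add(-14767, Mul(190, Pow(143, Rational(1, 2)))), -1)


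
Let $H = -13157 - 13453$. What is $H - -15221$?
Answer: $-11389$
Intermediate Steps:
$H = -26610$
$H - -15221 = -26610 - -15221 = -26610 + 15221 = -11389$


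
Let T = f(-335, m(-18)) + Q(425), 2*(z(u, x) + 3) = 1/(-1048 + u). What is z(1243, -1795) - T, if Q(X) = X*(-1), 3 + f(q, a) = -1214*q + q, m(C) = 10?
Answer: -158312699/390 ≈ -4.0593e+5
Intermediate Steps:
f(q, a) = -3 - 1213*q (f(q, a) = -3 + (-1214*q + q) = -3 - 1213*q)
z(u, x) = -3 + 1/(2*(-1048 + u))
Q(X) = -X
T = 405927 (T = (-3 - 1213*(-335)) - 1*425 = (-3 + 406355) - 425 = 406352 - 425 = 405927)
z(1243, -1795) - T = (6289 - 6*1243)/(2*(-1048 + 1243)) - 1*405927 = (1/2)*(6289 - 7458)/195 - 405927 = (1/2)*(1/195)*(-1169) - 405927 = -1169/390 - 405927 = -158312699/390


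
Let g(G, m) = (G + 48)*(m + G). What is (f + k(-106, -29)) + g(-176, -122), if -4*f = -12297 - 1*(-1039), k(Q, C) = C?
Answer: 81859/2 ≈ 40930.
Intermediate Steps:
g(G, m) = (48 + G)*(G + m)
f = 5629/2 (f = -(-12297 - 1*(-1039))/4 = -(-12297 + 1039)/4 = -¼*(-11258) = 5629/2 ≈ 2814.5)
(f + k(-106, -29)) + g(-176, -122) = (5629/2 - 29) + ((-176)² + 48*(-176) + 48*(-122) - 176*(-122)) = 5571/2 + (30976 - 8448 - 5856 + 21472) = 5571/2 + 38144 = 81859/2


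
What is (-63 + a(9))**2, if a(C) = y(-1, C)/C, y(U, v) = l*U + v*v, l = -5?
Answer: 231361/81 ≈ 2856.3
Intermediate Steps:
y(U, v) = v**2 - 5*U (y(U, v) = -5*U + v*v = -5*U + v**2 = v**2 - 5*U)
a(C) = (5 + C**2)/C (a(C) = (C**2 - 5*(-1))/C = (C**2 + 5)/C = (5 + C**2)/C)
(-63 + a(9))**2 = (-63 + (9 + 5/9))**2 = (-63 + 86/9)**2 = (-481/9)**2 = 231361/81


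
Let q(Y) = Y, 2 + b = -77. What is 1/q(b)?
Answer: -1/79 ≈ -0.012658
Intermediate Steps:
b = -79 (b = -2 - 77 = -79)
1/q(b) = 1/(-79) = -1/79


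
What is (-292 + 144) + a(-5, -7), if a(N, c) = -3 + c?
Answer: -158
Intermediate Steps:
(-292 + 144) + a(-5, -7) = (-292 + 144) + (-3 - 7) = -148 - 10 = -158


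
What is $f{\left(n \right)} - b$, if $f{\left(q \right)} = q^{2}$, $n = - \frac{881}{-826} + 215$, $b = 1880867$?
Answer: $- \frac{1251418515451}{682276} \approx -1.8342 \cdot 10^{6}$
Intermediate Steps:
$n = \frac{178471}{826}$ ($n = \left(-881\right) \left(- \frac{1}{826}\right) + 215 = \frac{881}{826} + 215 = \frac{178471}{826} \approx 216.07$)
$f{\left(n \right)} - b = \left(\frac{178471}{826}\right)^{2} - 1880867 = \frac{31851897841}{682276} - 1880867 = - \frac{1251418515451}{682276}$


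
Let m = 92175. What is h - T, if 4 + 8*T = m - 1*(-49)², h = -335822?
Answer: -1388173/4 ≈ -3.4704e+5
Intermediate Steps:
T = 44885/4 (T = -½ + (92175 - 1*(-49)²)/8 = -½ + (92175 - 1*2401)/8 = -½ + (92175 - 2401)/8 = -½ + (⅛)*89774 = -½ + 44887/4 = 44885/4 ≈ 11221.)
h - T = -335822 - 1*44885/4 = -335822 - 44885/4 = -1388173/4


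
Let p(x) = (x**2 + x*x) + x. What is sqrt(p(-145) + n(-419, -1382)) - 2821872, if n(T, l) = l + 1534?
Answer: -2821872 + 3*sqrt(4673) ≈ -2.8217e+6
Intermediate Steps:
n(T, l) = 1534 + l
p(x) = x + 2*x**2 (p(x) = (x**2 + x**2) + x = 2*x**2 + x = x + 2*x**2)
sqrt(p(-145) + n(-419, -1382)) - 2821872 = sqrt(-145*(1 + 2*(-145)) + (1534 - 1382)) - 2821872 = sqrt(-145*(1 - 290) + 152) - 2821872 = sqrt(-145*(-289) + 152) - 2821872 = sqrt(41905 + 152) - 2821872 = sqrt(42057) - 2821872 = 3*sqrt(4673) - 2821872 = -2821872 + 3*sqrt(4673)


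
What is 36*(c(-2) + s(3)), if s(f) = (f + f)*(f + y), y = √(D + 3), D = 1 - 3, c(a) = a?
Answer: 792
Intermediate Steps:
D = -2
y = 1 (y = √(-2 + 3) = √1 = 1)
s(f) = 2*f*(1 + f) (s(f) = (f + f)*(f + 1) = (2*f)*(1 + f) = 2*f*(1 + f))
36*(c(-2) + s(3)) = 36*(-2 + 2*3*(1 + 3)) = 36*(-2 + 2*3*4) = 36*(-2 + 24) = 36*22 = 792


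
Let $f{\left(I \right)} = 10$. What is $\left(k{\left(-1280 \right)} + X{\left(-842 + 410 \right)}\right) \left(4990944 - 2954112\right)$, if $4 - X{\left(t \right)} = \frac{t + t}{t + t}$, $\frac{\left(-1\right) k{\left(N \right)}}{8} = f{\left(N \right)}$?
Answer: $-156836064$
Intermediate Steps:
$k{\left(N \right)} = -80$ ($k{\left(N \right)} = \left(-8\right) 10 = -80$)
$X{\left(t \right)} = 3$ ($X{\left(t \right)} = 4 - \frac{t + t}{t + t} = 4 - \frac{2 t}{2 t} = 4 - 2 t \frac{1}{2 t} = 4 - 1 = 3$)
$\left(k{\left(-1280 \right)} + X{\left(-842 + 410 \right)}\right) \left(4990944 - 2954112\right) = \left(-80 + 3\right) \left(4990944 - 2954112\right) = \left(-77\right) 2036832 = -156836064$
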